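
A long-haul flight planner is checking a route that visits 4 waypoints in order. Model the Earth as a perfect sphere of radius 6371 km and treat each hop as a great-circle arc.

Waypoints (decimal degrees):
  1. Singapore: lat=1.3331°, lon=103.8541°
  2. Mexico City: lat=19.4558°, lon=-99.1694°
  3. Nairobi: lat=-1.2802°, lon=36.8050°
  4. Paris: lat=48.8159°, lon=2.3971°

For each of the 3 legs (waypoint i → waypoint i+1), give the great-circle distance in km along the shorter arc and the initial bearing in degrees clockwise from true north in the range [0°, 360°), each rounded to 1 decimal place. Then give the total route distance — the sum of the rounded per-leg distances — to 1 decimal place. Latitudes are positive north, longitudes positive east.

Leg 1: dist=16600.8 km, bearing=46.2°
Leg 2: dist=14817.3 km, bearing=72.6°
Leg 3: dist=6476.3 km, bearing=334.0°
Total: 37894.4 km

Leg 1: φ1=0.0232670, φ2=0.3395678, Δφ=0.3163008, Δλ=-3.5434285 rad; a=sin²(Δφ/2)+cosφ1·cosφ2·sin²(Δλ/2)=0.9299038649; c=2·atan2(√a, √(1-a))=2.605689336; dist=6371·c=16600.847 ≈ 16600.8 km; running total=16600.8 km
Leg 1 bearing: y=sinΔλ·cosφ2=0.36877584, x=cosφ1·sinφ2-sinφ1·cosφ2·cosΔλ=0.35317849; θ=atan2(y, x)=46.2376° ≈ 46.2°
Leg 2: φ1=0.3395678, φ2=-0.0223437, Δφ=-0.3619115, Δλ=2.3732010 rad; a=sin²(Δφ/2)+cosφ1·cosφ2·sin²(Δλ/2)=0.8426221202; c=2·atan2(√a, √(1-a))=2.325735324; dist=6371·c=14817.260 ≈ 14817.3 km; running total=31418.1 km
Leg 2 bearing: y=sinΔλ·cosφ2=0.69480623, x=cosφ1·sinφ2-sinφ1·cosφ2·cosΔλ=0.21836811; θ=atan2(y, x)=72.5528° ≈ 72.6°
Leg 3: φ1=-0.0223437, φ2=0.8519982, Δφ=0.8743419, Δλ=-0.6005311 rad; a=sin²(Δφ/2)+cosφ1·cosφ2·sin²(Δλ/2)=0.2368400335; c=2·atan2(√a, √(1-a))=1.016529619; dist=6371·c=6476.310 ≈ 6476.3 km; running total=37894.4 km
Leg 3 bearing: y=sinΔλ·cosφ2=-0.37209474, x=cosφ1·sinφ2-sinφ1·cosφ2·cosΔλ=0.76454747; θ=atan2(y, x)=-25.9515° <0 so +360° → 334.0485° ≈ 334.0°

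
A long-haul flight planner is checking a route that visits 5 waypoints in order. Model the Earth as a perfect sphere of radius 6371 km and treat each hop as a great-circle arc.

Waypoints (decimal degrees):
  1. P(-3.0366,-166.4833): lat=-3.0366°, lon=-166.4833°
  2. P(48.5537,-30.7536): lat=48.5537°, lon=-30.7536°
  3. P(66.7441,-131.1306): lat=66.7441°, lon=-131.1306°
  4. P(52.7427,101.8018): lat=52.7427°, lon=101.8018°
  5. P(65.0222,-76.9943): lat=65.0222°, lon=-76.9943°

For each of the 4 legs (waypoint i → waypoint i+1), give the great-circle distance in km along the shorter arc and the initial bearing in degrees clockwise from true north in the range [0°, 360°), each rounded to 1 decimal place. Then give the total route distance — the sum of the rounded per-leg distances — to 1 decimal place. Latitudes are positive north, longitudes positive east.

Leg 1: φ1=-0.0529987, φ2=0.8474219, Δφ=0.9004206, Δλ=2.3689302 rad; a=sin²(Δφ/2)+cosφ1·cosφ2·sin²(Δλ/2)=0.7565058958; c=2·atan2(√a, √(1-a))=2.109486140; dist=6371·c=13439.536 ≈ 13439.5 km; running total=13439.5 km
Leg 1 bearing: y=sinΔλ·cosφ2=0.46204789, x=cosφ1·sinφ2-sinφ1·cosφ2·cosΔλ=0.72341596; θ=atan2(y, x)=32.5665° ≈ 32.6°
Leg 2: φ1=0.8474219, φ2=1.1649043, Δφ=0.3174824, Δλ=-1.7519091 rad; a=sin²(Δφ/2)+cosφ1·cosφ2·sin²(Δλ/2)=0.1792009181; c=2·atan2(√a, √(1-a))=0.874216328; dist=6371·c=5569.632 ≈ 5569.6 km; running total=19009.1 km
Leg 2 bearing: y=sinΔλ·cosφ2=-0.38838043, x=cosφ1·sinφ2-sinφ1·cosφ2·cosΔλ=0.66144723; θ=atan2(y, x)=-30.4201° <0 so +360° → 329.5799° ≈ 329.6°
Leg 3: φ1=1.1649043, φ2=0.9205338, Δφ=-0.2443705, Δλ=4.0654373 rad; a=sin²(Δφ/2)+cosφ1·cosφ2·sin²(Δλ/2)=0.2064112977; c=2·atan2(√a, √(1-a))=0.943228932; dist=6371·c=6009.312 ≈ 6009.3 km; running total=25018.4 km
Leg 3 bearing: y=sinΔλ·cosφ2=-0.48306007, x=cosφ1·sinφ2-sinφ1·cosφ2·cosΔλ=0.64951956; θ=atan2(y, x)=-36.6389° <0 so +360° → 323.3611° ≈ 323.4°
Leg 4: φ1=0.9205338, φ2=1.1348515, Δφ=0.2143177, Δλ=-3.1205806 rad; a=sin²(Δφ/2)+cosφ1·cosφ2·sin²(Δλ/2)=0.2670494600; c=2·atan2(√a, √(1-a))=1.086143631; dist=6371·c=6919.821 ≈ 6919.8 km; running total=31938.2 km
Leg 4 bearing: y=sinΔλ·cosφ2=-0.00887203, x=cosφ1·sinφ2-sinφ1·cosφ2·cosΔλ=0.88479233; θ=atan2(y, x)=-0.5745° <0 so +360° → 359.4255° ≈ 359.4°

Leg 1: dist=13439.5 km, bearing=32.6°
Leg 2: dist=5569.6 km, bearing=329.6°
Leg 3: dist=6009.3 km, bearing=323.4°
Leg 4: dist=6919.8 km, bearing=359.4°
Total: 31938.2 km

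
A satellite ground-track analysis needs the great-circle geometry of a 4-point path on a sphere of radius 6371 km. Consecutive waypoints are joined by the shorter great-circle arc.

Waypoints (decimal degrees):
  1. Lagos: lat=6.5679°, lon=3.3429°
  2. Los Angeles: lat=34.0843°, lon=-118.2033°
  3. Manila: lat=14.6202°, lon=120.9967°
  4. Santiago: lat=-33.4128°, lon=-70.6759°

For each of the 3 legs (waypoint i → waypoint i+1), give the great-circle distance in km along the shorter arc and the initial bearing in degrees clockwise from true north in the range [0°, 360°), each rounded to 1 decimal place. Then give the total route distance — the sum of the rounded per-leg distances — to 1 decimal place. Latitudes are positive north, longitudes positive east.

Leg 1: dist=12397.3 km, bearing=310.7°
Leg 2: dist=11742.0 km, bearing=300.4°
Leg 3: dist=17616.9 km, bearing=152.6°
Total: 41756.2 km

Leg 1: φ1=0.1146315, φ2=0.5948833, Δφ=0.4802518, Δλ=-2.1213814 rad; a=sin²(Δφ/2)+cosφ1·cosφ2·sin²(Δλ/2)=0.6831828921; c=2·atan2(√a, √(1-a))=1.945896548; dist=6371·c=12397.307 ≈ 12397.3 km; running total=12397.3 km
Leg 1 bearing: y=sinΔλ·cosφ2=-0.70581929, x=cosφ1·sinφ2-sinφ1·cosφ2·cosΔλ=0.60629633; θ=atan2(y, x)=-49.3375° <0 so +360° → 310.6625° ≈ 310.7°
Leg 2: φ1=0.5948833, φ2=0.2551706, Δφ=-0.3397126, Δλ=4.1748276 rad; a=sin²(Δφ/2)+cosφ1·cosφ2·sin²(Δλ/2)=0.6344477459; c=2·atan2(√a, √(1-a))=1.843042431; dist=6371·c=11742.023 ≈ 11742.0 km; running total=24139.3 km
Leg 2 bearing: y=sinΔλ·cosφ2=-0.83114698, x=cosφ1·sinφ2-sinφ1·cosφ2·cosΔλ=0.48671337; θ=atan2(y, x)=-59.6471° <0 so +360° → 300.3529° ≈ 300.4°
Leg 3: φ1=0.2551706, φ2=-0.5831634, Δφ=-0.8383340, Δλ=-3.3453180 rad; a=sin²(Δφ/2)+cosφ1·cosφ2·sin²(Δλ/2)=0.9649937225; c=2·atan2(√a, √(1-a))=2.765175015; dist=6371·c=17616.930 ≈ 17616.9 km; running total=41756.2 km
Leg 3 bearing: y=sinΔλ·cosφ2=0.16888069, x=cosφ1·sinφ2-sinφ1·cosφ2·cosΔλ=-0.32650064; θ=atan2(y, x)=152.64998° ≈ 152.6°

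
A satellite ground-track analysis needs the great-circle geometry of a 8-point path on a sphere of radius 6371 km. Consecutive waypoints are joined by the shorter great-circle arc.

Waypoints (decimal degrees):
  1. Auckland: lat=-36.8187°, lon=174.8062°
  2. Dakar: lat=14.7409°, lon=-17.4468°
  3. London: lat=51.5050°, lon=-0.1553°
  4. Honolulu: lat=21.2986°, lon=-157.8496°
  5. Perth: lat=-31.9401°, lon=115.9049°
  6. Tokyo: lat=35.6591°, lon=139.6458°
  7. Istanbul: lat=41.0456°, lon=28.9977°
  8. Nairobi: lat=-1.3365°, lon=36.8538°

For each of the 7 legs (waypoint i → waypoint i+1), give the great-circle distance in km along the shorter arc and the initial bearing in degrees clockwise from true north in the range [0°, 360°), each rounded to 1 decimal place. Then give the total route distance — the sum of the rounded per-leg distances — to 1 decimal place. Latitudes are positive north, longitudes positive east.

Leg 1: dist=17276.7 km, bearing=150.5°
Leg 2: dist=4369.3 km, bearing=17.0°
Leg 3: dist=11632.2 km, bearing=338.6°
Leg 4: dist=10904.9 km, bearing=238.8°
Leg 5: dist=7913.9 km, bearing=20.2°
Leg 6: dist=8940.4 km, bearing=314.3°
Leg 7: dist=4779.2 km, bearing=168.4°
Total: 65816.6 km

Leg 1: φ1=-0.6426075, φ2=0.2572772, Δφ=0.8998848, Δλ=-3.3554478 rad; a=sin²(Δφ/2)+cosφ1·cosφ2·sin²(Δλ/2)=0.9545191724; c=2·atan2(√a, √(1-a))=2.711766829; dist=6371·c=17276.666 ≈ 17276.7 km; running total=17276.7 km
Leg 1 bearing: y=sinΔλ·cosφ2=0.20524362, x=cosφ1·sinφ2-sinφ1·cosφ2·cosΔλ=-0.36266285; θ=atan2(y, x)=150.4930° ≈ 150.5°
Leg 2: φ1=0.2572772, φ2=0.8989318, Δφ=0.6416546, Δλ=0.3017936 rad; a=sin²(Δφ/2)+cosφ1·cosφ2·sin²(Δλ/2)=0.1130495323; c=2·atan2(√a, √(1-a))=0.685818515; dist=6371·c=4369.3498 ≈ 4369.3 km; running total=21646.0 km
Leg 2 bearing: y=sinΔλ·cosφ2=0.18501174, x=cosφ1·sinφ2-sinφ1·cosφ2·cosΔλ=0.60567978; θ=atan2(y, x)=16.9859° ≈ 17.0°
Leg 3: φ1=0.8989318, φ2=0.3717307, Δφ=-0.5272011, Δλ=-2.7522847 rad; a=sin²(Δφ/2)+cosφ1·cosφ2·sin²(Δλ/2)=0.6261263782; c=2·atan2(√a, √(1-a))=1.825803920; dist=6371·c=11632.197 ≈ 11632.2 km; running total=33278.2 km
Leg 3 bearing: y=sinΔλ·cosφ2=-0.35362510, x=cosφ1·sinφ2-sinφ1·cosφ2·cosΔλ=0.90073183; θ=atan2(y, x)=-21.4348° <0 so +360° → 338.5652° ≈ 338.6°
Leg 4: φ1=0.3717307, φ2=-0.5574599, Δφ=-0.9291906, Δλ=4.7779174 rad; a=sin²(Δφ/2)+cosφ1·cosφ2·sin²(Δλ/2)=0.5701935898; c=2·atan2(√a, √(1-a))=1.711648783; dist=6371·c=10904.914 ≈ 10904.9 km; running total=44183.1 km
Leg 4 bearing: y=sinΔλ·cosφ2=-0.84678035, x=cosφ1·sinφ2-sinφ1·cosφ2·cosΔλ=-0.51308330; θ=atan2(y, x)=-121.2126° <0 so +360° → 238.7874° ≈ 238.8°
Leg 5: φ1=-0.5574599, φ2=0.6223687, Δφ=1.1798286, Δλ=0.4143569 rad; a=sin²(Δφ/2)+cosφ1·cosφ2·sin²(Δλ/2)=0.3386321994; c=2·atan2(√a, √(1-a))=1.242177997; dist=6371·c=7913.916 ≈ 7913.9 km; running total=52097.0 km
Leg 5 bearing: y=sinΔλ·cosφ2=0.32711351, x=cosφ1·sinφ2-sinφ1·cosφ2·cosΔλ=0.88816580; θ=atan2(y, x)=20.2189° ≈ 20.2°
Leg 6: φ1=0.6223687, φ2=0.7163809, Δφ=0.0940122, Δλ=-1.9311737 rad; a=sin²(Δφ/2)+cosφ1·cosφ2·sin²(Δλ/2)=0.4166374150; c=2·atan2(√a, √(1-a))=1.403288914; dist=6371·c=8940.354 ≈ 8940.4 km; running total=61037.4 km
Leg 6 bearing: y=sinΔλ·cosφ2=-0.70574111, x=cosφ1·sinφ2-sinφ1·cosφ2·cosΔλ=0.68857259; θ=atan2(y, x)=-45.7055° <0 so +360° → 314.2945° ≈ 314.3°
Leg 7: φ1=0.7163809, φ2=-0.0233263, Δφ=-0.7397072, Δλ=0.1371148 rad; a=sin²(Δφ/2)+cosφ1·cosφ2·sin²(Δλ/2)=0.1342052728; c=2·atan2(√a, √(1-a))=0.750145835; dist=6371·c=4779.179 ≈ 4779.2 km; running total=65816.6 km
Leg 7 bearing: y=sinΔλ·cosφ2=0.13664839, x=cosφ1·sinφ2-sinφ1·cosφ2·cosΔλ=-0.66791024; θ=atan2(y, x)=168.4374° ≈ 168.4°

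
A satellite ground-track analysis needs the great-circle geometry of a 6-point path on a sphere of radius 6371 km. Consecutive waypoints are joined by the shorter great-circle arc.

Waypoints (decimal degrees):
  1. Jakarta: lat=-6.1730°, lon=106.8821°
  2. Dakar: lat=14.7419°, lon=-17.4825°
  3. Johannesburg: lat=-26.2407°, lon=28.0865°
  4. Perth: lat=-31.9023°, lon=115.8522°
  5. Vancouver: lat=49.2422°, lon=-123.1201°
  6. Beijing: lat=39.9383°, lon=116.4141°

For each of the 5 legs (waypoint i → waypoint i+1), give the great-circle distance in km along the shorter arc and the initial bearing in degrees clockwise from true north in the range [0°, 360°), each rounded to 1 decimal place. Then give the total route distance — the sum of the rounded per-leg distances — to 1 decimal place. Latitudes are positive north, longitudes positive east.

Leg 1: φ1=-0.1077392, φ2=0.2572947, Δφ=0.3650339, Δλ=-2.1705717 rad; a=sin²(Δφ/2)+cosφ1·cosφ2·sin²(Δλ/2)=0.7850369983; c=2·atan2(√a, √(1-a))=2.177392244; dist=6371·c=13872.166 ≈ 13872.2 km; running total=13872.2 km
Leg 1 bearing: y=sinΔλ·cosφ2=-0.79828977, x=cosφ1·sinφ2-sinφ1·cosφ2·cosΔλ=0.19429123; θ=atan2(y, x)=-76.3211° <0 so +360° → 283.6789° ≈ 283.7°
Leg 2: φ1=0.2572947, φ2=-0.4579866, Δφ=-0.7152813, Δλ=0.7953291 rad; a=sin²(Δφ/2)+cosφ1·cosφ2·sin²(Δλ/2)=0.2526368327; c=2·atan2(√a, √(1-a))=1.053276426; dist=6371·c=6710.424 ≈ 6710.4 km; running total=20582.6 km
Leg 2 bearing: y=sinΔλ·cosφ2=0.64050272, x=cosφ1·sinφ2-sinφ1·cosφ2·cosΔλ=-0.58736881; θ=atan2(y, x)=132.5222° ≈ 132.5°
Leg 3: φ1=-0.4579866, φ2=-0.5568002, Δφ=-0.0988136, Δλ=1.5318004 rad; a=sin²(Δφ/2)+cosφ1·cosφ2·sin²(Δλ/2)=0.3683266102; c=2·atan2(√a, √(1-a))=1.304306519; dist=6371·c=8309.737 ≈ 8309.7 km; running total=28892.3 km
Leg 3 bearing: y=sinΔλ·cosφ2=0.84830507, x=cosφ1·sinφ2-sinφ1·cosφ2·cosΔλ=-0.45937674; θ=atan2(y, x)=118.4366° ≈ 118.4°
Leg 4: φ1=-0.5568002, φ2=0.8594385, Δφ=1.4162387, Δλ=-4.1708535 rad; a=sin²(Δφ/2)+cosφ1·cosφ2·sin²(Δλ/2)=0.8429969153; c=2·atan2(√a, √(1-a))=2.326765036; dist=6371·c=14823.820 ≈ 14823.8 km; running total=43716.1 km
Leg 4 bearing: y=sinΔλ·cosφ2=0.55945008, x=cosφ1·sinφ2-sinφ1·cosφ2·cosΔλ=0.46521830; θ=atan2(y, x)=50.2543° ≈ 50.3°
Leg 5: φ1=0.8594385, φ2=0.6970548, Δφ=-0.1623837, Δλ=4.1806605 rad; a=sin²(Δφ/2)+cosφ1·cosφ2·sin²(Δλ/2)=0.3837658483; c=2·atan2(√a, √(1-a))=1.336181581; dist=6371·c=8512.813 ≈ 8512.8 km; running total=52228.9 km
Leg 5 bearing: y=sinΔλ·cosφ2=-0.66087443, x=cosφ1·sinφ2-sinφ1·cosφ2·cosΔλ=0.71358495; θ=atan2(y, x)=-42.8038° <0 so +360° → 317.1962° ≈ 317.2°

Leg 1: dist=13872.2 km, bearing=283.7°
Leg 2: dist=6710.4 km, bearing=132.5°
Leg 3: dist=8309.7 km, bearing=118.4°
Leg 4: dist=14823.8 km, bearing=50.3°
Leg 5: dist=8512.8 km, bearing=317.2°
Total: 52228.9 km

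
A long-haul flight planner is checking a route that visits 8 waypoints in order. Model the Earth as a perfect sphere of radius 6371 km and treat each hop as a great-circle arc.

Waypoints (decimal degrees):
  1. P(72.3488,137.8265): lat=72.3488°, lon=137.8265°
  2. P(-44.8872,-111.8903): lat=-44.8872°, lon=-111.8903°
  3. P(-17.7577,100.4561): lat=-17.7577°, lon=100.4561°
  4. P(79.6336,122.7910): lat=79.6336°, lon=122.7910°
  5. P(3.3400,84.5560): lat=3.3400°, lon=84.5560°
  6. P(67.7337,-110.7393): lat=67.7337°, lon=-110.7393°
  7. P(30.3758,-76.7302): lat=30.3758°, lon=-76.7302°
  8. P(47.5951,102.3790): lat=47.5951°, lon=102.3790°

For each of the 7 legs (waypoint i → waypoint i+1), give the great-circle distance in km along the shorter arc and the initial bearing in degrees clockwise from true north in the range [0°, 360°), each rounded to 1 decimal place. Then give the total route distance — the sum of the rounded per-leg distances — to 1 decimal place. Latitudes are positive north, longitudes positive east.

Leg 1: dist=15381.4 km, bearing=88.3°
Leg 2: dist=12318.3 km, bearing=213.0°
Leg 3: dist=10912.1 km, bearing=4.0°
Leg 4: dist=8735.0 km, bearing=219.1°
Leg 5: dist=12022.0 km, bearing=6.0°
Leg 6: dist=4710.0 km, bearing=134.3°
Leg 7: dist=11344.7 km, bearing=0.6°
Total: 75423.5 km

Leg 1: φ1=1.2627248, φ2=-0.7834294, Δφ=-2.0461542, Δλ=-4.3583804 rad; a=sin²(Δφ/2)+cosφ1·cosφ2·sin²(Δλ/2)=0.8734810425; c=2·atan2(√a, √(1-a))=2.414277392; dist=6371·c=15381.361 ≈ 15381.4 km; running total=15381.4 km
Leg 1 bearing: y=sinΔλ·cosφ2=0.66456402, x=cosφ1·sinφ2-sinφ1·cosφ2·cosΔλ=0.02005750; θ=atan2(y, x)=88.2713° ≈ 88.3°
Leg 2: φ1=-0.7834294, φ2=-0.3099303, Δφ=0.4734991, Δλ=3.7061438 rad; a=sin²(Δφ/2)+cosφ1·cosφ2·sin²(Δλ/2)=0.6774017720; c=2·atan2(√a, √(1-a))=1.933500259; dist=6371·c=12318.330 ≈ 12318.3 km; running total=27699.7 km
Leg 2 bearing: y=sinΔλ·cosφ2=-0.50954478, x=cosφ1·sinφ2-sinφ1·cosφ2·cosΔλ=-0.78388683; θ=atan2(y, x)=-146.9752° <0 so +360° → 213.0248° ≈ 213.0°
Leg 3: φ1=-0.3099303, φ2=1.3898685, Δφ=1.6997988, Δλ=0.3898175 rad; a=sin²(Δφ/2)+cosφ1·cosφ2·sin²(Δλ/2)=0.5707506928; c=2·atan2(√a, √(1-a))=1.712774224; dist=6371·c=10912.085 ≈ 10912.1 km; running total=38611.8 km
Leg 3 bearing: y=sinΔλ·cosφ2=0.06838162, x=cosφ1·sinφ2-sinφ1·cosφ2·cosΔλ=0.98757345; θ=atan2(y, x)=3.9610° ≈ 4.0°
Leg 4: φ1=1.3898685, φ2=0.0582940, Δφ=-1.3315745, Δλ=-0.6673266 rad; a=sin²(Δφ/2)+cosφ1·cosφ2·sin²(Δλ/2)=0.4007945863; c=2·atan2(√a, √(1-a))=1.371060081; dist=6371·c=8735.024 ≈ 8735.0 km; running total=47346.8 km
Leg 4 bearing: y=sinΔλ·cosφ2=-0.61783708, x=cosφ1·sinφ2-sinφ1·cosφ2·cosΔλ=-0.76086167; θ=atan2(y, x)=-140.9226° <0 so +360° → 219.0774° ≈ 219.1°
Leg 5: φ1=0.0582940, φ2=1.1821761, Δφ=1.1238821, Δλ=-3.4085460 rad; a=sin²(Δφ/2)+cosφ1·cosφ2·sin²(Δλ/2)=0.6554765199; c=2·atan2(√a, √(1-a))=1.886991946; dist=6371·c=12022.026 ≈ 12022.0 km; running total=59368.8 km
Leg 5 bearing: y=sinΔλ·cosφ2=0.09995466, x=cosφ1·sinφ2-sinφ1·cosφ2·cosΔλ=0.94515463; θ=atan2(y, x)=6.0369° ≈ 6.0°
Leg 6: φ1=1.1821761, φ2=0.5301577, Δφ=-0.6520184, Δλ=0.5935708 rad; a=sin²(Δφ/2)+cosφ1·cosφ2·sin²(Δλ/2)=0.1305277788; c=2·atan2(√a, √(1-a))=0.739293969; dist=6371·c=4710.042 ≈ 4710.0 km; running total=64078.8 km
Leg 6 bearing: y=sinΔλ·cosφ2=0.48254459, x=cosφ1·sinφ2-sinφ1·cosφ2·cosΔλ=-0.47022530; θ=atan2(y, x)=134.2592° ≈ 134.3°
Leg 7: φ1=0.5301577, φ2=0.8306912, Δφ=0.3005335, Δλ=3.1260453 rad; a=sin²(Δφ/2)+cosφ1·cosφ2·sin²(Δλ/2)=0.6041690708; c=2·atan2(√a, √(1-a))=1.780671835; dist=6371·c=11344.660 ≈ 11344.7 km; running total=75423.5 km
Leg 7 bearing: y=sinΔλ·cosφ2=0.01048420, x=cosφ1·sinφ2-sinφ1·cosφ2·cosΔλ=0.97800066; θ=atan2(y, x)=0.6142° ≈ 0.6°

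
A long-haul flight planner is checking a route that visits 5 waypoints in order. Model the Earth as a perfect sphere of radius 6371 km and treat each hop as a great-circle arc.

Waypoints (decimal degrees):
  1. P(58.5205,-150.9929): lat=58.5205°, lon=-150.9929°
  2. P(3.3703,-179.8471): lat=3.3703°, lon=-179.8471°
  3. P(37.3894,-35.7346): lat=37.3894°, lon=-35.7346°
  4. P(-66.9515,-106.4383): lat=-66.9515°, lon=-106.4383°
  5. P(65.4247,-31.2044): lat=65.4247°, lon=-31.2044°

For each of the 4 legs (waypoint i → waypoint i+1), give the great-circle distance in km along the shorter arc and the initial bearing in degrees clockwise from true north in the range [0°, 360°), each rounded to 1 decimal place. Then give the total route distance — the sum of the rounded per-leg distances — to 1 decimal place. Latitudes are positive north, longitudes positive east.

Leg 1: φ1=1.0213754, φ2=0.0588228, Δφ=-0.9625526, Δλ=-0.5036008 rad; a=sin²(Δφ/2)+cosφ1·cosφ2·sin²(Δλ/2)=0.2466454113; c=2·atan2(√a, √(1-a))=1.039432979; dist=6371·c=6622.228 ≈ 6622.2 km; running total=6622.2 km
Leg 1 bearing: y=sinΔλ·cosφ2=-0.48174776, x=cosφ1·sinφ2-sinφ1·cosφ2·cosΔλ=-0.71495797; θ=atan2(y, x)=-146.0274° <0 so +360° → 213.9726° ≈ 214.0°
Leg 2: φ1=0.0588228, φ2=0.6525681, Δφ=0.5937453, Δλ=2.5152376 rad; a=sin²(Δφ/2)+cosφ1·cosφ2·sin²(Δλ/2)=0.8034449553; c=2·atan2(√a, √(1-a))=2.222937928; dist=6371·c=14162.338 ≈ 14162.3 km; running total=20784.5 km
Leg 2 bearing: y=sinΔλ·cosφ2=0.46574823, x=cosφ1·sinφ2-sinφ1·cosφ2·cosΔλ=0.64402113; θ=atan2(y, x)=35.8740° ≈ 35.9°
Leg 3: φ1=0.6525681, φ2=-1.1685241, Δφ=-1.8210922, Δλ=-1.2340124 rad; a=sin²(Δφ/2)+cosφ1·cosφ2·sin²(Δλ/2)=0.7279817195; c=2·atan2(√a, √(1-a))=2.044250759; dist=6371·c=13023.922 ≈ 13023.9 km; running total=33808.4 km
Leg 3 bearing: y=sinΔλ·cosφ2=-0.36951604, x=cosφ1·sinφ2-sinφ1·cosφ2·cosΔλ=-0.80966366; θ=atan2(y, x)=-155.4689° <0 so +360° → 204.5311° ≈ 204.5°
Leg 4: φ1=-1.1685241, φ2=1.1418764, Δφ=2.3104005, Δλ=1.3130793 rad; a=sin²(Δφ/2)+cosφ1·cosφ2·sin²(Δλ/2)=0.8976602746; c=2·atan2(√a, √(1-a))=2.490332517; dist=6371·c=15865.908 ≈ 15865.9 km; running total=49674.3 km
Leg 4 bearing: y=sinΔλ·cosφ2=0.40215379, x=cosφ1·sinφ2-sinφ1·cosφ2·cosΔλ=0.45358302; θ=atan2(y, x)=41.5607° ≈ 41.6°

Leg 1: dist=6622.2 km, bearing=214.0°
Leg 2: dist=14162.3 km, bearing=35.9°
Leg 3: dist=13023.9 km, bearing=204.5°
Leg 4: dist=15865.9 km, bearing=41.6°
Total: 49674.3 km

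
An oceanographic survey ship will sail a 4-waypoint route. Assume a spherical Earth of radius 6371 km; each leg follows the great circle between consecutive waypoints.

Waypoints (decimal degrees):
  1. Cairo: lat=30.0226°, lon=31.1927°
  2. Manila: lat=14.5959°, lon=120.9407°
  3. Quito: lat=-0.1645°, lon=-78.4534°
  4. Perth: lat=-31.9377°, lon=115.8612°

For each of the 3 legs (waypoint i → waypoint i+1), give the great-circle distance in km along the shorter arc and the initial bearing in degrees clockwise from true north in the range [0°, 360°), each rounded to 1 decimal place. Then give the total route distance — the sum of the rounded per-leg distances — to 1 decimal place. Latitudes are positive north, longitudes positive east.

Leg 1: dist=9178.4 km, bearing=77.4°
Leg 2: dist=17346.2 km, bearing=54.7°
Leg 3: dist=16141.1 km, bearing=201.5°
Total: 42665.7 km

Leg 1: φ1=0.5239932, φ2=0.2547465, Δφ=-0.2692467, Δλ=1.5663981 rad; a=sin²(Δφ/2)+cosφ1·cosφ2·sin²(Δλ/2)=0.4351143356; c=2·atan2(√a, √(1-a))=1.440657972; dist=6371·c=9178.432 ≈ 9178.4 km; running total=9178.4 km
Leg 1 bearing: y=sinΔλ·cosφ2=0.96771785, x=cosφ1·sinφ2-sinφ1·cosφ2·cosΔλ=0.21605919; θ=atan2(y, x)=77.4142° ≈ 77.4°
Leg 2: φ1=0.2547465, φ2=-0.0028711, Δφ=-0.2576176, Δλ=-3.4800836 rad; a=sin²(Δφ/2)+cosφ1·cosφ2·sin²(Δλ/2)=0.9567675342; c=2·atan2(√a, √(1-a))=2.722688091; dist=6371·c=17346.246 ≈ 17346.2 km; running total=26524.6 km
Leg 2 bearing: y=sinΔλ·cosφ2=0.33206263, x=cosφ1·sinφ2-sinφ1·cosφ2·cosΔλ=0.23492145; θ=atan2(y, x)=54.7221° ≈ 54.7°
Leg 3: φ1=-0.0028711, φ2=-0.5574180, Δφ=-0.5545470, Δλ=3.3914296 rad; a=sin²(Δφ/2)+cosφ1·cosφ2·sin²(Δλ/2)=0.9103770993; c=2·atan2(√a, √(1-a))=2.533526284; dist=6371·c=16141.096 ≈ 16141.1 km; running total=42665.7 km
Leg 3 bearing: y=sinΔλ·cosφ2=-0.20981878, x=cosφ1·sinφ2-sinφ1·cosφ2·cosΔλ=-0.53135546; θ=atan2(y, x)=-158.4522° <0 so +360° → 201.5478° ≈ 201.5°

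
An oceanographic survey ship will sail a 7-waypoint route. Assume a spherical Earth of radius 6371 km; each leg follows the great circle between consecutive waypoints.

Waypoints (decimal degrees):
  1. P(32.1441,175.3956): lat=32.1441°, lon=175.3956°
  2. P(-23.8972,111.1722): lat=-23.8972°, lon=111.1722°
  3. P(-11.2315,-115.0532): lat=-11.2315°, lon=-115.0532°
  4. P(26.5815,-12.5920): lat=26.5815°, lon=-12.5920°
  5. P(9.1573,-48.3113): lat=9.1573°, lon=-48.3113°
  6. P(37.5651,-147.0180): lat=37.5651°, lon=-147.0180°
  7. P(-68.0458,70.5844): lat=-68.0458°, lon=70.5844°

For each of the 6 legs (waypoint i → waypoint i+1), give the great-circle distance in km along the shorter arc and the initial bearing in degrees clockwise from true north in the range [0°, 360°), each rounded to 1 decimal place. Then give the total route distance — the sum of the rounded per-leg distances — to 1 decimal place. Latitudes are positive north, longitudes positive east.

Leg 1: dist=9234.1 km, bearing=236.0°
Leg 2: dist=13653.2 km, bearing=122.6°
Leg 3: dist=11791.9 km, bearing=65.3°
Leg 4: dist=4225.2 km, bearing=249.4°
Leg 5: dist=10144.1 km, bearing=308.4°
Leg 6: dist=15917.9 km, bearing=202.4°
Total: 64966.4 km

Leg 1: φ1=0.5610204, φ2=-0.4170848, Δφ=-0.9781052, Δλ=-1.1209098 rad; a=sin²(Δφ/2)+cosφ1·cosφ2·sin²(Δλ/2)=0.4394462232; c=2·atan2(√a, √(1-a))=1.449390754; dist=6371·c=9234.068 ≈ 9234.1 km; running total=9234.1 km
Leg 1 bearing: y=sinΔλ·cosφ2=-0.82330027, x=cosφ1·sinφ2-sinφ1·cosφ2·cosΔλ=-0.55453551; θ=atan2(y, x)=-123.9623° <0 so +360° → 236.0377° ≈ 236.0°
Leg 2: φ1=-0.4170848, φ2=-0.1960267, Δφ=0.2210582, Δλ=-3.9483781 rad; a=sin²(Δφ/2)+cosφ1·cosφ2·sin²(Δλ/2)=0.7707498709; c=2·atan2(√a, √(1-a))=2.143016332; dist=6371·c=13653.157 ≈ 13653.2 km; running total=22887.3 km
Leg 2 bearing: y=sinΔλ·cosφ2=0.70823813, x=cosφ1·sinφ2-sinφ1·cosφ2·cosΔλ=-0.45296444; θ=atan2(y, x)=122.6016° ≈ 122.6°
Leg 3: φ1=-0.1960267, φ2=0.4639347, Δφ=0.6599614, Δλ=1.7882853 rad; a=sin²(Δφ/2)+cosφ1·cosφ2·sin²(Δλ/2)=0.6382150408; c=2·atan2(√a, √(1-a))=1.850873777; dist=6371·c=11791.917 ≈ 11791.9 km; running total=34679.2 km
Leg 3 bearing: y=sinΔλ·cosφ2=0.87323119, x=cosφ1·sinφ2-sinφ1·cosφ2·cosΔλ=0.40131496; θ=atan2(y, x)=65.3177° ≈ 65.3°
Leg 4: φ1=0.4639347, φ2=0.1598250, Δφ=-0.3041097, Δλ=-0.6234194 rad; a=sin²(Δφ/2)+cosφ1·cosφ2·sin²(Δλ/2)=0.1059856515; c=2·atan2(√a, √(1-a))=0.663195970; dist=6371·c=4225.222 ≈ 4225.2 km; running total=38904.4 km
Leg 4 bearing: y=sinΔλ·cosφ2=-0.57637409, x=cosφ1·sinφ2-sinφ1·cosφ2·cosΔλ=-0.21634158; θ=atan2(y, x)=-110.5736° <0 so +360° → 249.4264° ≈ 249.4°
Leg 5: φ1=0.1598250, φ2=0.6556347, Δφ=0.4958096, Δλ=-1.7227569 rad; a=sin²(Δφ/2)+cosφ1·cosφ2·sin²(Δλ/2)=0.5107179608; c=2·atan2(√a, √(1-a))=1.592233890; dist=6371·c=10144.122 ≈ 10144.1 km; running total=49048.5 km
Leg 5 bearing: y=sinΔλ·cosφ2=-0.78352667, x=cosφ1·sinφ2-sinφ1·cosφ2·cosΔλ=0.62098829; θ=atan2(y, x)=-51.6012° <0 so +360° → 308.3988° ≈ 308.4°
Leg 6: φ1=0.6556347, φ2=-1.1876233, Δφ=-1.8432579, Δλ=3.7978783 rad; a=sin²(Δφ/2)+cosφ1·cosφ2·sin²(Δλ/2)=0.9001189228; c=2·atan2(√a, √(1-a))=2.498488059; dist=6371·c=15917.867 ≈ 15917.9 km; running total=64966.4 km
Leg 6 bearing: y=sinΔλ·cosφ2=-0.22812452, x=cosφ1·sinφ2-sinφ1·cosφ2·cosΔλ=-0.55459768; θ=atan2(y, x)=-157.6410° <0 so +360° → 202.3590° ≈ 202.4°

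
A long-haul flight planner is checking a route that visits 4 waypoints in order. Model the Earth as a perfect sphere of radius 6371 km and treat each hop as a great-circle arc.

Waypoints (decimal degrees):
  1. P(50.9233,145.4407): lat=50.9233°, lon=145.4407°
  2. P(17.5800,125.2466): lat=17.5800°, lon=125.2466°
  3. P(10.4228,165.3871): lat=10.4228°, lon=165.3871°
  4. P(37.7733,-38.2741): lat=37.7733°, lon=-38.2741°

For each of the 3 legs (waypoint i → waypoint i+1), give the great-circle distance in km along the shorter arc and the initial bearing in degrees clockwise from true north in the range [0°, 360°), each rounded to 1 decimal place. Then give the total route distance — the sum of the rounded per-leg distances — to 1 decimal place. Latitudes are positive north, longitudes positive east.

Leg 1: φ1=0.8887793, φ2=0.3068289, Δφ=-0.5819504, Δλ=-0.3524535 rad; a=sin²(Δφ/2)+cosφ1·cosφ2·sin²(Δλ/2)=0.1007735966; c=2·atan2(√a, √(1-a))=0.646075349; dist=6371·c=4116.146 ≈ 4116.1 km; running total=4116.1 km
Leg 1 bearing: y=sinΔλ·cosφ2=-0.32907932, x=cosφ1·sinφ2-sinφ1·cosφ2·cosΔλ=-0.50416259; θ=atan2(y, x)=-146.8665° <0 so +360° → 213.1335° ≈ 213.1°
Leg 2: φ1=0.3068289, φ2=0.1819122, Δφ=-0.1249167, Δλ=0.7005839 rad; a=sin²(Δφ/2)+cosφ1·cosφ2·sin²(Δλ/2)=0.1143103961; c=2·atan2(√a, √(1-a))=0.689790728; dist=6371·c=4394.657 ≈ 4394.7 km; running total=8510.8 km
Leg 2 bearing: y=sinΔλ·cosφ2=0.63402692, x=cosφ1·sinφ2-sinφ1·cosφ2·cosΔλ=-0.05462588; θ=atan2(y, x)=94.9243° ≈ 94.9°
Leg 3: φ1=0.1819122, φ2=0.6592685, Δφ=0.4773563, Δλ=-3.5545585 rad; a=sin²(Δφ/2)+cosφ1·cosφ2·sin²(Δλ/2)=0.8006154633; c=2·atan2(√a, √(1-a))=2.215836983; dist=6371·c=14117.097 ≈ 14117.1 km; running total=22627.9 km
Leg 3 bearing: y=sinΔλ·cosφ2=0.31722561, x=cosφ1·sinφ2-sinφ1·cosφ2·cosΔλ=0.73340936; θ=atan2(y, x)=23.3902° ≈ 23.4°

Leg 1: dist=4116.1 km, bearing=213.1°
Leg 2: dist=4394.7 km, bearing=94.9°
Leg 3: dist=14117.1 km, bearing=23.4°
Total: 22627.9 km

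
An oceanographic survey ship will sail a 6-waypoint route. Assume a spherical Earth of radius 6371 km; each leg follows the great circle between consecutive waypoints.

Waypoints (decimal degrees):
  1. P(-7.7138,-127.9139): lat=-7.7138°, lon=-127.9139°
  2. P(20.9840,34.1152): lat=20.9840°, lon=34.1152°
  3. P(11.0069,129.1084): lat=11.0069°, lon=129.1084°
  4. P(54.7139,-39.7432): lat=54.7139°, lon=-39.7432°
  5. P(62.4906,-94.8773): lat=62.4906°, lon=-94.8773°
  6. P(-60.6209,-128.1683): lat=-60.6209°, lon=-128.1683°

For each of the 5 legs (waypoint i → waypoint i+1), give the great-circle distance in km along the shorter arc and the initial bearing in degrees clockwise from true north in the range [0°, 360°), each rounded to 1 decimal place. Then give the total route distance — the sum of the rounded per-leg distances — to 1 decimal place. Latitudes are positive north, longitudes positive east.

Leg 1: dist=17585.4 km, bearing=50.7°
Leg 2: dist=10080.2 km, bearing=77.9°
Leg 3: dist=12632.7 km, bearing=353.0°
Leg 4: dist=3199.7 km, bearing=308.1°
Leg 5: dist=13976.5 km, bearing=199.4°
Total: 57474.5 km

Leg 1: φ1=-0.1346312, φ2=0.3662399, Δφ=0.5008711, Δλ=2.8279413 rad; a=sin²(Δφ/2)+cosφ1·cosφ2·sin²(Δλ/2)=0.9640797189; c=2·atan2(√a, √(1-a))=2.760232957; dist=6371·c=17585.444 ≈ 17585.4 km; running total=17585.4 km
Leg 1 bearing: y=sinΔλ·cosφ2=0.28807210, x=cosφ1·sinφ2-sinφ1·cosφ2·cosΔλ=0.23565764; θ=atan2(y, x)=50.7151° ≈ 50.7°
Leg 2: φ1=0.3662399, φ2=0.1921066, Δφ=-0.1741332, Δλ=1.6579441 rad; a=sin²(Δφ/2)+cosφ1·cosφ2·sin²(Δλ/2)=0.5056989355; c=2·atan2(√a, √(1-a))=1.582194445; dist=6371·c=10080.161 ≈ 10080.2 km; running total=27665.6 km
Leg 2 bearing: y=sinΔλ·cosφ2=0.97787904, x=cosφ1·sinφ2-sinφ1·cosφ2·cosΔλ=0.20886039; θ=atan2(y, x)=77.9436° ≈ 77.9°
Leg 3: φ1=0.1921066, φ2=0.9549377, Δφ=0.7628311, Δλ=-2.9470164 rad; a=sin²(Δφ/2)+cosφ1·cosφ2·sin²(Δλ/2)=0.7002416859; c=2·atan2(√a, √(1-a))=1.982840635; dist=6371·c=12632.678 ≈ 12632.7 km; running total=40298.3 km
Leg 3 bearing: y=sinΔλ·cosφ2=-0.11169097, x=cosφ1·sinφ2-sinφ1·cosφ2·cosΔλ=0.90947138; θ=atan2(y, x)=-7.0014° <0 so +360° → 352.9986° ≈ 353.0°
Leg 4: φ1=0.9549377, φ2=1.0906667, Δφ=0.1357290, Δλ=-0.9622716 rad; a=sin²(Δφ/2)+cosφ1·cosφ2·sin²(Δλ/2)=0.0617431607; c=2·atan2(√a, √(1-a))=0.502224979; dist=6371·c=3199.675 ≈ 3199.7 km; running total=43498.0 km
Leg 4 bearing: y=sinΔλ·cosφ2=-0.37898055, x=cosφ1·sinφ2-sinφ1·cosφ2·cosΔλ=0.29681225; θ=atan2(y, x)=-51.9325° <0 so +360° → 308.0675° ≈ 308.1°
Leg 5: φ1=1.0906667, φ2=-1.0580343, Δφ=-2.1487010, Δλ=-0.5810376 rad; a=sin²(Δφ/2)+cosφ1·cosφ2·sin²(Δλ/2)=0.7917281998; c=2·atan2(√a, √(1-a))=2.193774436; dist=6371·c=13976.537 ≈ 13976.5 km; running total=57474.5 km
Leg 5 bearing: y=sinΔλ·cosφ2=-0.26927846, x=cosφ1·sinφ2-sinφ1·cosφ2·cosΔλ=-0.76620346; θ=atan2(y, x)=-160.6362° <0 so +360° → 199.3638° ≈ 199.4°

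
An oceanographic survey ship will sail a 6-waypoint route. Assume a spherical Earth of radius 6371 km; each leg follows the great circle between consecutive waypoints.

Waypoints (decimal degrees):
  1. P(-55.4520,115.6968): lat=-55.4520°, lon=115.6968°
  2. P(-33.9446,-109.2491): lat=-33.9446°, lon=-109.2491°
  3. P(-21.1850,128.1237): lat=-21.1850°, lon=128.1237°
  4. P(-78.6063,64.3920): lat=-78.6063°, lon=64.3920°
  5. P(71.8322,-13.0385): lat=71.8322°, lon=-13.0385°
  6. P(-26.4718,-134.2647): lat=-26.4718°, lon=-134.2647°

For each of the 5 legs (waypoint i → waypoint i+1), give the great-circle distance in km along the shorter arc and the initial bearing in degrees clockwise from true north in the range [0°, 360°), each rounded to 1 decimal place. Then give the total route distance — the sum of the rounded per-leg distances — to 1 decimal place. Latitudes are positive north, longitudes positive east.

Leg 1: dist=9196.6 km, bearing=143.8°
Leg 2: dist=11389.8 km, bearing=233.5°
Leg 3: dist=7134.8 km, bearing=191.4°
Leg 4: dist=17417.4 km, bearing=309.9°
Leg 5: dist=13857.9 km, bearing=291.5°
Total: 58996.5 km

Leg 1: φ1=-0.9678200, φ2=-0.5924450, Δφ=0.3753749, Δλ=-3.9260466 rad; a=sin²(Δφ/2)+cosφ1·cosφ2·sin²(Δλ/2)=0.4365266329; c=2·atan2(√a, √(1-a))=1.443506128; dist=6371·c=9196.578 ≈ 9196.6 km; running total=9196.6 km
Leg 1 bearing: y=sinΔλ·cosφ2=0.58604600, x=cosφ1·sinφ2-sinφ1·cosφ2·cosΔλ=-0.80027159; θ=atan2(y, x)=143.7844° ≈ 143.8°
Leg 2: φ1=-0.5924450, φ2=-0.3697480, Δφ=0.2226970, Δλ=4.1429369 rad; a=sin²(Δφ/2)+cosφ1·cosφ2·sin²(Δλ/2)=0.6076321403; c=2·atan2(√a, √(1-a))=1.787758774; dist=6371·c=11389.811 ≈ 11389.8 km; running total=20586.4 km
Leg 2 bearing: y=sinΔλ·cosφ2=-0.78527958, x=cosφ1·sinφ2-sinφ1·cosφ2·cosΔλ=-0.58051466; θ=atan2(y, x)=-126.4735° <0 so +360° → 233.5265° ≈ 233.5°
Leg 3: φ1=-0.3697480, φ2=-1.3719387, Δφ=-1.0021907, Δλ=-1.1123280 rad; a=sin²(Δφ/2)+cosφ1·cosφ2·sin²(Δλ/2)=0.2821097286; c=2·atan2(√a, √(1-a))=1.119891013; dist=6371·c=7134.826 ≈ 7134.8 km; running total=27721.2 km
Leg 3 bearing: y=sinΔλ·cosφ2=-0.17714889, x=cosφ1·sinφ2-sinφ1·cosφ2·cosΔλ=-0.88244750; θ=atan2(y, x)=-168.6489° <0 so +360° → 191.3511° ≈ 191.4°
Leg 4: φ1=-1.3719387, φ2=1.2537084, Δφ=2.6256471, Δλ=-1.3514172 rad; a=sin²(Δφ/2)+cosφ1·cosφ2·sin²(Δλ/2)=0.9590090013; c=2·atan2(√a, √(1-a))=2.733849289; dist=6371·c=17417.354 ≈ 17417.4 km; running total=45138.6 km
Leg 4 bearing: y=sinΔλ·cosφ2=-0.30432798, x=cosφ1·sinφ2-sinφ1·cosφ2·cosΔλ=0.25421926; θ=atan2(y, x)=-50.1264° <0 so +360° → 309.8736° ≈ 309.9°
Leg 5: φ1=1.2537084, φ2=-0.4620201, Δφ=-1.7157285, Δλ=-2.1157963 rad; a=sin²(Δφ/2)+cosφ1·cosφ2·sin²(Δλ/2)=0.7841153719; c=2·atan2(√a, √(1-a))=2.175150476; dist=6371·c=13857.884 ≈ 13857.9 km; running total=58996.5 km
Leg 5 bearing: y=sinΔλ·cosφ2=-0.76547050, x=cosφ1·sinφ2-sinφ1·cosφ2·cosΔλ=0.30194162; θ=atan2(y, x)=-68.4731° <0 so +360° → 291.5269° ≈ 291.5°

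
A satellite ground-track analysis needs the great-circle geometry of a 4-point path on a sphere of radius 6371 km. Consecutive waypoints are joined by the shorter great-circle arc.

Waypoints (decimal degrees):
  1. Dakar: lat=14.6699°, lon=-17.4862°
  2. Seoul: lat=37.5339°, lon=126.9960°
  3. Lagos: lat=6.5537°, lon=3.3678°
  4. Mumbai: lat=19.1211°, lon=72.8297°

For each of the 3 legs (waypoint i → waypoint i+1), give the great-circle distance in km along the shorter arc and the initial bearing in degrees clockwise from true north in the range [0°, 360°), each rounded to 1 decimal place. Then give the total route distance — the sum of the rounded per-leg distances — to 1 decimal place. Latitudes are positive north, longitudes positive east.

Leg 1: φ1=0.2560381, φ2=0.6550901, Δφ=0.3990521, Δλ=2.5216901 rad; a=sin²(Δφ/2)+cosφ1·cosφ2·sin²(Δλ/2)=0.7350581965; c=2·atan2(√a, √(1-a))=2.060218975; dist=6371·c=13125.655 ≈ 13125.7 km; running total=13125.7 km
Leg 1 bearing: y=sinΔλ·cosφ2=0.46069393, x=cosφ1·sinφ2-sinφ1·cosφ2·cosΔλ=0.75282912; θ=atan2(y, x)=31.4646° ≈ 31.5°
Leg 2: φ1=0.6550901, φ2=0.1143836, Δφ=-0.5407065, Δλ=-2.1577191 rad; a=sin²(Δφ/2)+cosφ1·cosφ2·sin²(Δλ/2)=0.6833783614; c=2·atan2(√a, √(1-a))=1.946316735; dist=6371·c=12399.984 ≈ 12400.0 km; running total=25525.7 km
Leg 2 bearing: y=sinΔλ·cosφ2=-0.82720768, x=cosφ1·sinφ2-sinφ1·cosφ2·cosΔλ=0.42569586; θ=atan2(y, x)=-62.7688° <0 so +360° → 297.2312° ≈ 297.2°
Leg 3: φ1=0.1143836, φ2=0.3337262, Δφ=0.2193425, Δλ=1.2123389 rad; a=sin²(Δφ/2)+cosφ1·cosφ2·sin²(Δλ/2)=0.3166526341; c=2·atan2(√a, √(1-a))=1.195342552; dist=6371·c=7615.527 ≈ 7615.5 km; running total=33141.2 km
Leg 3 bearing: y=sinΔλ·cosφ2=0.88477421, x=cosφ1·sinφ2-sinφ1·cosφ2·cosΔλ=0.28759272; θ=atan2(y, x)=71.9934° ≈ 72.0°

Leg 1: dist=13125.7 km, bearing=31.5°
Leg 2: dist=12400.0 km, bearing=297.2°
Leg 3: dist=7615.5 km, bearing=72.0°
Total: 33141.2 km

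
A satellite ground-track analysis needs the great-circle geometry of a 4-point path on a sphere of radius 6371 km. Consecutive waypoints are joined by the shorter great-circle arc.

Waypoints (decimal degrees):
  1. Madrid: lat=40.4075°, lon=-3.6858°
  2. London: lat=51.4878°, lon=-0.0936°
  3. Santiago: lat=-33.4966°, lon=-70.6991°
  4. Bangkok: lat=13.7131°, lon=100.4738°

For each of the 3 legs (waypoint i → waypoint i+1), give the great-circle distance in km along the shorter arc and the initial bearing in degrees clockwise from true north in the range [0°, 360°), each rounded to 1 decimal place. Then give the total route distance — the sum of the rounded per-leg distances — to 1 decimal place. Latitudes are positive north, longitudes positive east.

Leg 1: dist=1262.6 km, bearing=11.4°
Leg 2: dist=11679.3 km, bearing=234.5°
Leg 3: dist=17641.2 km, bearing=155.8°
Total: 30583.1 km

Leg 1: φ1=0.7052439, φ2=0.8986316, Δφ=0.1933877, Δλ=0.0626957 rad; a=sin²(Δφ/2)+cosφ1·cosφ2·sin²(Δλ/2)=0.0097863816; c=2·atan2(√a, √(1-a))=0.198176423; dist=6371·c=1262.582 ≈ 1262.6 km; running total=1262.6 km
Leg 1 bearing: y=sinΔλ·cosφ2=0.03901388, x=cosφ1·sinφ2-sinφ1·cosφ2·cosΔλ=0.19297759; θ=atan2(y, x)=11.4293° ≈ 11.4°
Leg 2: φ1=0.8986316, φ2=-0.5846260, Δφ=-1.4832576, Δλ=-1.2322984 rad; a=sin²(Δφ/2)+cosφ1·cosφ2·sin²(Δλ/2)=0.6297028530; c=2·atan2(√a, √(1-a))=1.833203120; dist=6371·c=11679.337 ≈ 11679.3 km; running total=12941.9 km
Leg 2 bearing: y=sinΔλ·cosφ2=-0.78659748, x=cosφ1·sinφ2-sinφ1·cosφ2·cosΔλ=-0.56033301; θ=atan2(y, x)=-125.4642° <0 so +360° → 234.5358° ≈ 234.5°
Leg 3: φ1=-0.5846260, φ2=0.2393387, Δφ=0.8239647, Δλ=2.9875307 rad; a=sin²(Δφ/2)+cosφ1·cosφ2·sin²(Δλ/2)=0.9656914091; c=2·atan2(√a, √(1-a))=2.768989420; dist=6371·c=17641.232 ≈ 17641.2 km; running total=30583.1 km
Leg 3 bearing: y=sinΔλ·cosφ2=0.14907904, x=cosφ1·sinφ2-sinφ1·cosφ2·cosΔλ=-0.33211667; θ=atan2(y, x)=155.8259° ≈ 155.8°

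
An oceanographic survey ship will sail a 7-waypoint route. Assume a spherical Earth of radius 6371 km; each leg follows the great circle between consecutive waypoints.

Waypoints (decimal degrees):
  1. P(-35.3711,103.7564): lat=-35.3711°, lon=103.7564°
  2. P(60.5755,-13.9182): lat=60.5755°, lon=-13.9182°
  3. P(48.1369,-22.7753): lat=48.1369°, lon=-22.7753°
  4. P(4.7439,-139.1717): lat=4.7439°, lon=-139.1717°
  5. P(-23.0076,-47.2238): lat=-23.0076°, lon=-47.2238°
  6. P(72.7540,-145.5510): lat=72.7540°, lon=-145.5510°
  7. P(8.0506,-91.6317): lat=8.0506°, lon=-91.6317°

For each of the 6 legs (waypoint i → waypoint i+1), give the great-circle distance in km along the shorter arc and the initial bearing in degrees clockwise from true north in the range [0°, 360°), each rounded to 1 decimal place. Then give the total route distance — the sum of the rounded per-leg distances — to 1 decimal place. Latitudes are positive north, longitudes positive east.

Leg 1: dist=14861.2 km, bearing=323.0°
Leg 2: dist=1494.3 km, bearing=206.2°
Leg 3: dist=11512.9 km, bearing=293.3°
Leg 4: dist=10412.4 km, bearing=112.8°
Leg 5: dist=12718.6 km, bearing=341.2°
Leg 6: dist=8022.0 km, bearing=122.8°
Total: 59021.4 km

Leg 1: φ1=-0.6173422, φ2=1.0572419, Δφ=1.6745841, Δλ=-2.0538092 rad; a=sin²(Δφ/2)+cosφ1·cosφ2·sin²(Δλ/2)=0.8451273690; c=2·atan2(√a, √(1-a))=2.332637379; dist=6371·c=14861.233 ≈ 14861.2 km; running total=14861.2 km
Leg 1 bearing: y=sinΔλ·cosφ2=-0.43507405, x=cosφ1·sinφ2-sinφ1·cosφ2·cosΔλ=0.57815134; θ=atan2(y, x)=-36.9624° <0 so +360° → 323.0376° ≈ 323.0°
Leg 2: φ1=1.0572419, φ2=0.8401474, Δφ=-0.2170945, Δλ=-0.1545856 rad; a=sin²(Δφ/2)+cosφ1·cosφ2·sin²(Δλ/2)=0.0136910685; c=2·atan2(√a, √(1-a))=0.234554988; dist=6371·c=1494.3498 ≈ 1494.3 km; running total=16355.5 km
Leg 2 bearing: y=sinΔλ·cosφ2=-0.10275276, x=cosφ1·sinφ2-sinφ1·cosφ2·cosΔλ=-0.20846190; θ=atan2(y, x)=-153.7609° <0 so +360° → 206.2391° ≈ 206.2°
Leg 3: φ1=0.8401474, φ2=0.0827967, Δφ=-0.7573507, Δλ=-2.0315004 rad; a=sin²(Δφ/2)+cosφ1·cosφ2·sin²(Δλ/2)=0.6170415135; c=2·atan2(√a, √(1-a))=1.807071610; dist=6371·c=11512.853 ≈ 11512.9 km; running total=27868.4 km
Leg 3 bearing: y=sinΔλ·cosφ2=-0.89267117, x=cosφ1·sinφ2-sinφ1·cosφ2·cosΔλ=0.38515363; θ=atan2(y, x)=-66.6616° <0 so +360° → 293.3384° ≈ 293.3°
Leg 4: φ1=0.0827967, φ2=-0.4015584, Δφ=-0.4843550, Δλ=1.6047936 rad; a=sin²(Δφ/2)+cosφ1·cosφ2·sin²(Δλ/2)=0.5317520335; c=2·atan2(√a, √(1-a))=1.634343154; dist=6371·c=10412.400 ≈ 10412.4 km; running total=38280.8 km
Leg 4 bearing: y=sinΔλ·cosφ2=0.91992113, x=cosφ1·sinφ2-sinφ1·cosφ2·cosΔλ=-0.38692680; θ=atan2(y, x)=112.8120° ≈ 112.8°
Leg 5: φ1=-0.4015584, φ2=1.2697968, Δφ=1.6713552, Δλ=-1.7161334 rad; a=sin²(Δφ/2)+cosφ1·cosφ2·sin²(Δλ/2)=0.7064012220; c=2·atan2(√a, √(1-a))=1.996325086; dist=6371·c=12718.587 ≈ 12718.6 km; running total=50999.4 km
Leg 5 bearing: y=sinΔλ·cosφ2=-0.29334921, x=cosφ1·sinφ2-sinφ1·cosφ2·cosΔλ=0.86228788; θ=atan2(y, x)=-18.7882° <0 so +360° → 341.2118° ≈ 341.2°
Leg 6: φ1=1.2697968, φ2=0.1405095, Δφ=-1.1292874, Δλ=0.9410693 rad; a=sin²(Δφ/2)+cosφ1·cosφ2·sin²(Δλ/2)=0.3466841825; c=2·atan2(√a, √(1-a))=1.259144158; dist=6371·c=8022.007 ≈ 8022.0 km; running total=59021.4 km
Leg 6 bearing: y=sinΔλ·cosφ2=0.80022343, x=cosφ1·sinφ2-sinφ1·cosφ2·cosΔλ=-0.51538287; θ=atan2(y, x)=122.7835° ≈ 122.8°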